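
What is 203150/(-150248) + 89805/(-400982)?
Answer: -23738128735/15061685884 ≈ -1.5761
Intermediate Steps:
203150/(-150248) + 89805/(-400982) = 203150*(-1/150248) + 89805*(-1/400982) = -101575/75124 - 89805/400982 = -23738128735/15061685884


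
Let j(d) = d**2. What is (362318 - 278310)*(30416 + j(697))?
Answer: 43367029800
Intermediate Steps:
(362318 - 278310)*(30416 + j(697)) = (362318 - 278310)*(30416 + 697**2) = 84008*(30416 + 485809) = 84008*516225 = 43367029800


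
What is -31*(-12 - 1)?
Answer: 403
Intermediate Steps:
-31*(-12 - 1) = -31*(-13) = 403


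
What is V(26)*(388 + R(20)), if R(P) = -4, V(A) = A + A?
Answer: 19968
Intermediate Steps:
V(A) = 2*A
V(26)*(388 + R(20)) = (2*26)*(388 - 4) = 52*384 = 19968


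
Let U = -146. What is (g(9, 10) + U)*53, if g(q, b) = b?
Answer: -7208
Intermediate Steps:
(g(9, 10) + U)*53 = (10 - 146)*53 = -136*53 = -7208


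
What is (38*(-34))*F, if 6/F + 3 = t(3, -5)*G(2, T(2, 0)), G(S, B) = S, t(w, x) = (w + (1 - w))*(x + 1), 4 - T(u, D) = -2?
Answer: 7752/11 ≈ 704.73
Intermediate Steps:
T(u, D) = 6 (T(u, D) = 4 - 1*(-2) = 4 + 2 = 6)
t(w, x) = 1 + x (t(w, x) = 1*(1 + x) = 1 + x)
F = -6/11 (F = 6/(-3 + (1 - 5)*2) = 6/(-3 - 4*2) = 6/(-3 - 8) = 6/(-11) = 6*(-1/11) = -6/11 ≈ -0.54545)
(38*(-34))*F = (38*(-34))*(-6/11) = -1292*(-6/11) = 7752/11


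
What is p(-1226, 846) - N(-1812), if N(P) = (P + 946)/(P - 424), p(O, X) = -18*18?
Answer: -362665/1118 ≈ -324.39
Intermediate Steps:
p(O, X) = -324
N(P) = (946 + P)/(-424 + P)
p(-1226, 846) - N(-1812) = -324 - (946 - 1812)/(-424 - 1812) = -324 - (-866)/(-2236) = -324 - (-1)*(-866)/2236 = -324 - 1*433/1118 = -324 - 433/1118 = -362665/1118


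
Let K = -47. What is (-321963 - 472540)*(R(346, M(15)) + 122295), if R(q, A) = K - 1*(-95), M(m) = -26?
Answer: -97201880529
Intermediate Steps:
R(q, A) = 48 (R(q, A) = -47 - 1*(-95) = -47 + 95 = 48)
(-321963 - 472540)*(R(346, M(15)) + 122295) = (-321963 - 472540)*(48 + 122295) = -794503*122343 = -97201880529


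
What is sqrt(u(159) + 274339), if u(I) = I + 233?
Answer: sqrt(274731) ≈ 524.15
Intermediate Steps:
u(I) = 233 + I
sqrt(u(159) + 274339) = sqrt((233 + 159) + 274339) = sqrt(392 + 274339) = sqrt(274731)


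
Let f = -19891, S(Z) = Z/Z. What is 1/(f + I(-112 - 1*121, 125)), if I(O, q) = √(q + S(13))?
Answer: -19891/395651755 - 3*√14/395651755 ≈ -5.0302e-5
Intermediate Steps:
S(Z) = 1
I(O, q) = √(1 + q) (I(O, q) = √(q + 1) = √(1 + q))
1/(f + I(-112 - 1*121, 125)) = 1/(-19891 + √(1 + 125)) = 1/(-19891 + √126) = 1/(-19891 + 3*√14)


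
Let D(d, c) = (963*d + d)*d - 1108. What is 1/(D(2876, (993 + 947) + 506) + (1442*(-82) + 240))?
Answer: 1/7973487352 ≈ 1.2542e-10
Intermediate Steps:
D(d, c) = -1108 + 964*d² (D(d, c) = (964*d)*d - 1108 = 964*d² - 1108 = -1108 + 964*d²)
1/(D(2876, (993 + 947) + 506) + (1442*(-82) + 240)) = 1/((-1108 + 964*2876²) + (1442*(-82) + 240)) = 1/((-1108 + 964*8271376) + (-118244 + 240)) = 1/((-1108 + 7973606464) - 118004) = 1/(7973605356 - 118004) = 1/7973487352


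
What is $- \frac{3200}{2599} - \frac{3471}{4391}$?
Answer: $- \frac{23072329}{11412209} \approx -2.0217$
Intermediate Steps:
$- \frac{3200}{2599} - \frac{3471}{4391} = - \frac{23072329}{11412209}$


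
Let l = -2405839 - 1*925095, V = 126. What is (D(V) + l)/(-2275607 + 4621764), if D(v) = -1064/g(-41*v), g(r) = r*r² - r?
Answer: -32802064716430454/23104268577193815 ≈ -1.4197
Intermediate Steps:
g(r) = r³ - r
D(v) = -1064/(-68921*v³ + 41*v) (D(v) = -1064/((-41*v)³ - (-41)*v) = -1064/(-68921*v³ + 41*v))
l = -3330934 (l = -2405839 - 925095 = -3330934)
(D(V) + l)/(-2275607 + 4621764) = (1064/(-41*126 + 68921*126³) - 3330934)/(-2275607 + 4621764) = (1064/(-5166 + 68921*2000376) - 3330934)/2346157 = (1064/(-5166 + 137867914296) - 3330934)*(1/2346157) = (1064/137867909130 - 3330934)*(1/2346157) = (1064*(1/137867909130) - 3330934)*(1/2346157) = (76/9847707795 - 3330934)*(1/2346157) = -32802064716430454/9847707795*1/2346157 = -32802064716430454/23104268577193815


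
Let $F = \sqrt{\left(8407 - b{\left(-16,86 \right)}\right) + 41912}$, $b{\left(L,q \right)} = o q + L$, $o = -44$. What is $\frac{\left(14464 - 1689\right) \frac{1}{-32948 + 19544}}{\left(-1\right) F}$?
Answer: $\frac{12775 \sqrt{54119}}{725411076} \approx 0.0040969$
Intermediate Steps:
$b{\left(L,q \right)} = L - 44 q$ ($b{\left(L,q \right)} = - 44 q + L = L - 44 q$)
$F = \sqrt{54119}$ ($F = \sqrt{\left(8407 - \left(-16 - 3784\right)\right) + 41912} = \sqrt{\left(8407 - -3800\right) + 41912} = \sqrt{\left(8407 + 3800\right) + 41912} = \sqrt{12207 + 41912} = \sqrt{54119} \approx 232.64$)
$\frac{\left(14464 - 1689\right) \frac{1}{-32948 + 19544}}{\left(-1\right) F} = \frac{\left(14464 - 1689\right) \frac{1}{-32948 + 19544}}{\left(-1\right) \sqrt{54119}} = \frac{12775}{-13404} \left(- \frac{\sqrt{54119}}{54119}\right) = 12775 \left(- \frac{1}{13404}\right) \left(- \frac{\sqrt{54119}}{54119}\right) = - \frac{12775 \left(- \frac{\sqrt{54119}}{54119}\right)}{13404} = \frac{12775 \sqrt{54119}}{725411076}$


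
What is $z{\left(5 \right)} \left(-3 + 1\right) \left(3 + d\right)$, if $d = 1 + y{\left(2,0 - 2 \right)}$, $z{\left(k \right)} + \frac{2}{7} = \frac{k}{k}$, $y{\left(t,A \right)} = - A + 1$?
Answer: $-10$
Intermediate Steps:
$y{\left(t,A \right)} = 1 - A$
$z{\left(k \right)} = \frac{5}{7}$ ($z{\left(k \right)} = - \frac{2}{7} + \frac{k}{k} = - \frac{2}{7} + 1 = \frac{5}{7}$)
$d = 4$ ($d = 1 + \left(1 - \left(0 - 2\right)\right) = 1 + \left(1 - -2\right) = 1 + \left(1 + 2\right) = 1 + 3 = 4$)
$z{\left(5 \right)} \left(-3 + 1\right) \left(3 + d\right) = \frac{5 \left(-3 + 1\right)}{7} \left(3 + 4\right) = \frac{5}{7} \left(-2\right) 7 = \left(- \frac{10}{7}\right) 7 = -10$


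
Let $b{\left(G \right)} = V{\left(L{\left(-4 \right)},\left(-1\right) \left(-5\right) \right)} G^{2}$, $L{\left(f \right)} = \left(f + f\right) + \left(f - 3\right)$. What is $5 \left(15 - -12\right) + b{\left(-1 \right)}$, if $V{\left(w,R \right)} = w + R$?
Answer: $125$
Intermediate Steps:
$L{\left(f \right)} = -3 + 3 f$ ($L{\left(f \right)} = 2 f + \left(-3 + f\right) = -3 + 3 f$)
$V{\left(w,R \right)} = R + w$
$b{\left(G \right)} = - 10 G^{2}$ ($b{\left(G \right)} = \left(\left(-1\right) \left(-5\right) + \left(-3 + 3 \left(-4\right)\right)\right) G^{2} = \left(5 - 15\right) G^{2} = - 10 G^{2}$)
$5 \left(15 - -12\right) + b{\left(-1 \right)} = 5 \left(15 - -12\right) - 10 \left(-1\right)^{2} = 5 \left(15 + 12\right) - 10 = 5 \cdot 27 - 10 = 135 - 10 = 125$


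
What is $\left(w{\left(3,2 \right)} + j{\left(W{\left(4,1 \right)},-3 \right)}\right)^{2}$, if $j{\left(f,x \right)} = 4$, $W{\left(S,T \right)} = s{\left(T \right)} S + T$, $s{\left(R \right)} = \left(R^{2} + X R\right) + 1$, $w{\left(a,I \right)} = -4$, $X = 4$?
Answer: $0$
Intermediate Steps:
$s{\left(R \right)} = 1 + R^{2} + 4 R$ ($s{\left(R \right)} = \left(R^{2} + 4 R\right) + 1 = 1 + R^{2} + 4 R$)
$W{\left(S,T \right)} = T + S \left(1 + T^{2} + 4 T\right)$ ($W{\left(S,T \right)} = \left(1 + T^{2} + 4 T\right) S + T = S \left(1 + T^{2} + 4 T\right) + T = T + S \left(1 + T^{2} + 4 T\right)$)
$\left(w{\left(3,2 \right)} + j{\left(W{\left(4,1 \right)},-3 \right)}\right)^{2} = \left(-4 + 4\right)^{2} = 0^{2} = 0$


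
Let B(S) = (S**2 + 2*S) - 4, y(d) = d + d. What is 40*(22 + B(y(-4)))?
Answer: 2640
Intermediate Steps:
y(d) = 2*d
B(S) = -4 + S**2 + 2*S
40*(22 + B(y(-4))) = 40*(22 + (-4 + (2*(-4))**2 + 2*(2*(-4)))) = 40*(22 + (-4 + (-8)**2 + 2*(-8))) = 40*(22 + (-4 + 64 - 16)) = 40*(22 + 44) = 40*66 = 2640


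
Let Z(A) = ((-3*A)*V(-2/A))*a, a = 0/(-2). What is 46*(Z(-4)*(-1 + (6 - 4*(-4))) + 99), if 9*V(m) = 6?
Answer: 4554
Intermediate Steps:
V(m) = ⅔ (V(m) = (⅑)*6 = ⅔)
a = 0 (a = 0*(-½) = 0)
Z(A) = 0 (Z(A) = (-3*A*(⅔))*0 = -2*A*0 = 0)
46*(Z(-4)*(-1 + (6 - 4*(-4))) + 99) = 46*(0*(-1 + (6 - 4*(-4))) + 99) = 46*(0*(-1 + (6 + 16)) + 99) = 46*(0*(-1 + 22) + 99) = 46*(0*21 + 99) = 46*(0 + 99) = 46*99 = 4554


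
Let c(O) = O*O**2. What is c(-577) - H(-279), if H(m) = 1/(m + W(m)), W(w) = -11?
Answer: -55709009569/290 ≈ -1.9210e+8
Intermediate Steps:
c(O) = O**3
H(m) = 1/(-11 + m) (H(m) = 1/(m - 11) = 1/(-11 + m))
c(-577) - H(-279) = (-577)**3 - 1/(-11 - 279) = -192100033 - 1/(-290) = -192100033 - 1*(-1/290) = -192100033 + 1/290 = -55709009569/290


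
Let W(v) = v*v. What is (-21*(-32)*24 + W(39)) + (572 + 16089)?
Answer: 34310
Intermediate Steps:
W(v) = v**2
(-21*(-32)*24 + W(39)) + (572 + 16089) = (-21*(-32)*24 + 39**2) + (572 + 16089) = (672*24 + 1521) + 16661 = (16128 + 1521) + 16661 = 17649 + 16661 = 34310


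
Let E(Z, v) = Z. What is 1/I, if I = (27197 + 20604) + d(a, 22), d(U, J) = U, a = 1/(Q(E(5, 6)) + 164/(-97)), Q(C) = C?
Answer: 321/15344218 ≈ 2.0920e-5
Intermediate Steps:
a = 97/321 (a = 1/(5 + 164/(-97)) = 1/(5 + 164*(-1/97)) = 1/(5 - 164/97) = 1/(321/97) = 97/321 ≈ 0.30218)
I = 15344218/321 (I = (27197 + 20604) + 97/321 = 47801 + 97/321 = 15344218/321 ≈ 47801.)
1/I = 1/(15344218/321) = 321/15344218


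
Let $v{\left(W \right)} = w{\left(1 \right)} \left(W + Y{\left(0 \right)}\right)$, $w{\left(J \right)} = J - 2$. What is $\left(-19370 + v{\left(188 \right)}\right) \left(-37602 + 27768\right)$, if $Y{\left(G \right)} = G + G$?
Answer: $192333372$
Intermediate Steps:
$w{\left(J \right)} = -2 + J$
$Y{\left(G \right)} = 2 G$
$v{\left(W \right)} = - W$ ($v{\left(W \right)} = \left(-2 + 1\right) \left(W + 2 \cdot 0\right) = - (W + 0) = - W$)
$\left(-19370 + v{\left(188 \right)}\right) \left(-37602 + 27768\right) = \left(-19370 - 188\right) \left(-37602 + 27768\right) = \left(-19370 - 188\right) \left(-9834\right) = \left(-19558\right) \left(-9834\right) = 192333372$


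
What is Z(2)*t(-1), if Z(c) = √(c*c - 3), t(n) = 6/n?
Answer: -6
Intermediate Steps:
Z(c) = √(-3 + c²) (Z(c) = √(c² - 3) = √(-3 + c²))
Z(2)*t(-1) = √(-3 + 2²)*(6/(-1)) = √(-3 + 4)*(6*(-1)) = √1*(-6) = 1*(-6) = -6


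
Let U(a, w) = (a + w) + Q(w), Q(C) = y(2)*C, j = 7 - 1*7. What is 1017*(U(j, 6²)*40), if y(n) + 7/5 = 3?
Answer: 3807648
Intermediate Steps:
y(n) = 8/5 (y(n) = -7/5 + 3 = 8/5)
j = 0 (j = 7 - 7 = 0)
Q(C) = 8*C/5
U(a, w) = a + 13*w/5 (U(a, w) = (a + w) + 8*w/5 = a + 13*w/5)
1017*(U(j, 6²)*40) = 1017*((0 + (13/5)*6²)*40) = 1017*((0 + (13/5)*36)*40) = 1017*((0 + 468/5)*40) = 1017*((468/5)*40) = 1017*3744 = 3807648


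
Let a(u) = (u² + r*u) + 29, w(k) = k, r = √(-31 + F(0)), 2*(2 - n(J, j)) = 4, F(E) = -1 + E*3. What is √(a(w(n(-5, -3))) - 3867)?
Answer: I*√3838 ≈ 61.952*I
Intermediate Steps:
F(E) = -1 + 3*E
n(J, j) = 0 (n(J, j) = 2 - ½*4 = 2 - 2 = 0)
r = 4*I*√2 (r = √(-31 + (-1 + 3*0)) = √(-31 + (-1 + 0)) = √(-31 - 1) = √(-32) = 4*I*√2 ≈ 5.6569*I)
a(u) = 29 + u² + 4*I*u*√2 (a(u) = (u² + (4*I*√2)*u) + 29 = (u² + 4*I*u*√2) + 29 = 29 + u² + 4*I*u*√2)
√(a(w(n(-5, -3))) - 3867) = √((29 + 0² + 4*I*0*√2) - 3867) = √((29 + 0 + 0) - 3867) = √(29 - 3867) = √(-3838) = I*√3838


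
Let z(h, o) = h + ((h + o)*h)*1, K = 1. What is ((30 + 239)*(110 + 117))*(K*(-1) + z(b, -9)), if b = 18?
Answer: 10930277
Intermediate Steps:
z(h, o) = h + h*(h + o) (z(h, o) = h + (h*(h + o))*1 = h + h*(h + o))
((30 + 239)*(110 + 117))*(K*(-1) + z(b, -9)) = ((30 + 239)*(110 + 117))*(1*(-1) + 18*(1 + 18 - 9)) = (269*227)*(-1 + 18*10) = 61063*(-1 + 180) = 61063*179 = 10930277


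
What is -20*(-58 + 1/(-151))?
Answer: 175180/151 ≈ 1160.1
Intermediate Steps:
-20*(-58 + 1/(-151)) = -20*(-58 - 1/151) = -20*(-8759/151) = 175180/151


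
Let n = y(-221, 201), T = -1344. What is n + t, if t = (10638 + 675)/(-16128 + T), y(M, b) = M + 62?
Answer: -929787/5824 ≈ -159.65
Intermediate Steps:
y(M, b) = 62 + M
n = -159 (n = 62 - 221 = -159)
t = -3771/5824 (t = (10638 + 675)/(-16128 - 1344) = 11313/(-17472) = 11313*(-1/17472) = -3771/5824 ≈ -0.64749)
n + t = -159 - 3771/5824 = -929787/5824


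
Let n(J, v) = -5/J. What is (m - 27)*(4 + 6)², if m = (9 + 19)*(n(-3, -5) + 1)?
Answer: 14300/3 ≈ 4766.7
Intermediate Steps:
m = 224/3 (m = (9 + 19)*(-5/(-3) + 1) = 28*(-5*(-⅓) + 1) = 28*(5/3 + 1) = 28*(8/3) = 224/3 ≈ 74.667)
(m - 27)*(4 + 6)² = (224/3 - 27)*(4 + 6)² = (143/3)*10² = (143/3)*100 = 14300/3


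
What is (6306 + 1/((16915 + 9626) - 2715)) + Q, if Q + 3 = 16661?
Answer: 547140265/23826 ≈ 22964.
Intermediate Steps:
Q = 16658 (Q = -3 + 16661 = 16658)
(6306 + 1/((16915 + 9626) - 2715)) + Q = (6306 + 1/((16915 + 9626) - 2715)) + 16658 = (6306 + 1/(26541 - 2715)) + 16658 = (6306 + 1/23826) + 16658 = 150246757/23826 + 16658 = 547140265/23826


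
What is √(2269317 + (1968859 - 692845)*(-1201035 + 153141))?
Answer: I*√1337125145199 ≈ 1.1563e+6*I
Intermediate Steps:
√(2269317 + (1968859 - 692845)*(-1201035 + 153141)) = √(2269317 + 1276014*(-1047894)) = √(2269317 - 1337127414516) = √(-1337125145199) = I*√1337125145199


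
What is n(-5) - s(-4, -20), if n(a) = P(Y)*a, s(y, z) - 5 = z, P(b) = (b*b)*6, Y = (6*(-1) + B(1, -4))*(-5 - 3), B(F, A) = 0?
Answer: -69105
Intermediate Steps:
Y = 48 (Y = (6*(-1) + 0)*(-5 - 3) = (-6 + 0)*(-8) = -6*(-8) = 48)
P(b) = 6*b² (P(b) = b²*6 = 6*b²)
s(y, z) = 5 + z
n(a) = 13824*a (n(a) = (6*48²)*a = (6*2304)*a = 13824*a)
n(-5) - s(-4, -20) = 13824*(-5) - (5 - 20) = -69120 - 1*(-15) = -69120 + 15 = -69105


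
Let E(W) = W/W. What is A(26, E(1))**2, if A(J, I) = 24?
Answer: 576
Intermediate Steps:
E(W) = 1
A(26, E(1))**2 = 24**2 = 576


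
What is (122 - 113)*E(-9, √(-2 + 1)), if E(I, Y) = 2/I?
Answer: -2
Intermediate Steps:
(122 - 113)*E(-9, √(-2 + 1)) = (122 - 113)*(2/(-9)) = 9*(2*(-⅑)) = 9*(-2/9) = -2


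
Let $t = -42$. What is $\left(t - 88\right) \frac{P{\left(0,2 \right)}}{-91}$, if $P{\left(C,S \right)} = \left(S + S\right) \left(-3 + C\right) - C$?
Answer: $- \frac{120}{7} \approx -17.143$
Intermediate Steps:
$P{\left(C,S \right)} = - C + 2 S \left(-3 + C\right)$ ($P{\left(C,S \right)} = 2 S \left(-3 + C\right) - C = - C + 2 S \left(-3 + C\right)$)
$\left(t - 88\right) \frac{P{\left(0,2 \right)}}{-91} = \left(-42 - 88\right) \frac{\left(-1\right) 0 - 12 + 2 \cdot 0 \cdot 2}{-91} = - 130 \left(0 - 12 + 0\right) \left(- \frac{1}{91}\right) = - 130 \left(\left(-12\right) \left(- \frac{1}{91}\right)\right) = \left(-130\right) \frac{12}{91} = - \frac{120}{7}$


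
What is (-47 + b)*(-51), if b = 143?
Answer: -4896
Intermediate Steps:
(-47 + b)*(-51) = (-47 + 143)*(-51) = 96*(-51) = -4896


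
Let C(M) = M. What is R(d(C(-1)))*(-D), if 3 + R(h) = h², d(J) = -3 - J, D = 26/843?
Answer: -26/843 ≈ -0.030842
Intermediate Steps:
D = 26/843 (D = 26*(1/843) = 26/843 ≈ 0.030842)
R(h) = -3 + h²
R(d(C(-1)))*(-D) = (-3 + (-3 - 1*(-1))²)*(-1*26/843) = (-3 + (-3 + 1)²)*(-26/843) = (-3 + (-2)²)*(-26/843) = (-3 + 4)*(-26/843) = 1*(-26/843) = -26/843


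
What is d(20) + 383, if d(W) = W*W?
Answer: 783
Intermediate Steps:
d(W) = W**2
d(20) + 383 = 20**2 + 383 = 400 + 383 = 783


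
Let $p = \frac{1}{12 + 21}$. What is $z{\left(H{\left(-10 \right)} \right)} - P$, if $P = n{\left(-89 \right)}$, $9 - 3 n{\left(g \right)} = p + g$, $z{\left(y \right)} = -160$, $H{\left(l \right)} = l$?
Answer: $- \frac{19073}{99} \approx -192.66$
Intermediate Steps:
$p = \frac{1}{33} \approx 0.030303$
$n{\left(g \right)} = \frac{296}{99} - \frac{g}{3}$ ($n{\left(g \right)} = 3 - \frac{\frac{1}{33} + g}{3} = 3 - \left(\frac{1}{99} + \frac{g}{3}\right) = \frac{296}{99} - \frac{g}{3}$)
$P = \frac{3233}{99}$ ($P = \frac{296}{99} - - \frac{89}{3} = \frac{296}{99} + \frac{89}{3} = \frac{3233}{99} \approx 32.657$)
$z{\left(H{\left(-10 \right)} \right)} - P = -160 - \frac{3233}{99} = - \frac{19073}{99}$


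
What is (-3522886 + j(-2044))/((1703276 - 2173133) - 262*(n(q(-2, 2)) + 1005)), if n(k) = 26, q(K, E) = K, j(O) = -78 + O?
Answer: 3525008/739979 ≈ 4.7637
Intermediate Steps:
(-3522886 + j(-2044))/((1703276 - 2173133) - 262*(n(q(-2, 2)) + 1005)) = (-3522886 + (-78 - 2044))/((1703276 - 2173133) - 262*(26 + 1005)) = (-3522886 - 2122)/(-469857 - 262*1031) = -3525008/(-469857 - 270122) = -3525008/(-739979) = -3525008*(-1/739979) = 3525008/739979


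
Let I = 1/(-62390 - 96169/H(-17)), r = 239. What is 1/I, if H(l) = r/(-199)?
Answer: 4226421/239 ≈ 17684.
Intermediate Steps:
H(l) = -239/199 (H(l) = 239/(-199) = 239*(-1/199) = -239/199)
I = 239/4226421 (I = 1/(-62390 - 96169/(-239/199)) = 1/(-62390 - 96169*(-199/239)) = 1/(-62390 + 19137631/239) = 1/(4226421/239) = 239/4226421 ≈ 5.6549e-5)
1/I = 1/(239/4226421) = 4226421/239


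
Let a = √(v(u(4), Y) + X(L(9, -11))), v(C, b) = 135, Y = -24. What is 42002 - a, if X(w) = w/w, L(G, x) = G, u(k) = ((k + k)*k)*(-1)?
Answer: 42002 - 2*√34 ≈ 41990.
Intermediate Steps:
u(k) = -2*k² (u(k) = ((2*k)*k)*(-1) = (2*k²)*(-1) = -2*k²)
X(w) = 1
a = 2*√34 (a = √(135 + 1) = √136 = 2*√34 ≈ 11.662)
42002 - a = 42002 - 2*√34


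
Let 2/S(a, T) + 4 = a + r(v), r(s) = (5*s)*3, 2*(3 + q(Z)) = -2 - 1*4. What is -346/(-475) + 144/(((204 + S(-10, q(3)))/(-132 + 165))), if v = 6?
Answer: 88456138/3682675 ≈ 24.020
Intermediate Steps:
q(Z) = -6 (q(Z) = -3 + (-2 - 1*4)/2 = -3 + (-2 - 4)/2 = -3 + (1/2)*(-6) = -3 - 3 = -6)
r(s) = 15*s
S(a, T) = 2/(86 + a) (S(a, T) = 2/(-4 + (a + 15*6)) = 2/(-4 + (a + 90)) = 2/(-4 + (90 + a)) = 2/(86 + a))
-346/(-475) + 144/(((204 + S(-10, q(3)))/(-132 + 165))) = -346/(-475) + 144/(((204 + 2/(86 - 10))/(-132 + 165))) = -346*(-1/475) + 144/(((204 + 2/76)/33)) = 346/475 + 144/(((204 + 2*(1/76))*(1/33))) = 346/475 + 144/(((204 + 1/38)*(1/33))) = 346/475 + 144/(((7753/38)*(1/33))) = 346/475 + 144/(7753/1254) = 346/475 + 144*(1254/7753) = 346/475 + 180576/7753 = 88456138/3682675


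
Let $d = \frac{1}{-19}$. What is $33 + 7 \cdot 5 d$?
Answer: $\frac{592}{19} \approx 31.158$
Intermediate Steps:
$d = - \frac{1}{19} \approx -0.052632$
$33 + 7 \cdot 5 d = 33 + 7 \cdot 5 \left(- \frac{1}{19}\right) = 33 + 35 \left(- \frac{1}{19}\right) = 33 - \frac{35}{19} = \frac{592}{19}$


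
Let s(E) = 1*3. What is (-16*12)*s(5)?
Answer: -576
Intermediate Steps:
s(E) = 3
(-16*12)*s(5) = -16*12*3 = -192*3 = -576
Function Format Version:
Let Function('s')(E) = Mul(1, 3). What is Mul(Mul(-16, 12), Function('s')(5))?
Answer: -576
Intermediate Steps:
Function('s')(E) = 3
Mul(Mul(-16, 12), Function('s')(5)) = Mul(Mul(-16, 12), 3) = Mul(-192, 3) = -576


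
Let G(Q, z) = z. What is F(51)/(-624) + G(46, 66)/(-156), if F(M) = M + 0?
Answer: -105/208 ≈ -0.50481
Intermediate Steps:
F(M) = M
F(51)/(-624) + G(46, 66)/(-156) = 51/(-624) + 66/(-156) = 51*(-1/624) + 66*(-1/156) = -17/208 - 11/26 = -105/208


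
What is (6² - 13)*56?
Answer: 1288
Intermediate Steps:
(6² - 13)*56 = (36 - 13)*56 = 23*56 = 1288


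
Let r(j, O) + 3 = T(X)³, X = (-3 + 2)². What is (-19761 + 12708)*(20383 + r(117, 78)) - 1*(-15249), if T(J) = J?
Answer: -143731944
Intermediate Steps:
X = 1 (X = (-1)² = 1)
r(j, O) = -2 (r(j, O) = -3 + 1³ = -3 + 1 = -2)
(-19761 + 12708)*(20383 + r(117, 78)) - 1*(-15249) = (-19761 + 12708)*(20383 - 2) - 1*(-15249) = -7053*20381 + 15249 = -143747193 + 15249 = -143731944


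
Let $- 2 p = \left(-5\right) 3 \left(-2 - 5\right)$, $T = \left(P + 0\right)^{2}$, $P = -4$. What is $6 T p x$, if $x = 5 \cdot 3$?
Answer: $-75600$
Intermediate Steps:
$T = 16$ ($T = \left(-4 + 0\right)^{2} = \left(-4\right)^{2} = 16$)
$p = - \frac{105}{2}$ ($p = - \frac{\left(-5\right) 3 \left(-2 - 5\right)}{2} = - \frac{\left(-15\right) \left(-2 - 5\right)}{2} = - \frac{\left(-15\right) \left(-7\right)}{2} = \left(- \frac{1}{2}\right) 105 = - \frac{105}{2} \approx -52.5$)
$x = 15$
$6 T p x = 6 \cdot 16 \left(\left(- \frac{105}{2}\right) 15\right) = 96 \left(- \frac{1575}{2}\right) = -75600$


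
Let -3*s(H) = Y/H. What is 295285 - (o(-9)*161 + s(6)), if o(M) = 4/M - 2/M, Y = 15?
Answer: 5315789/18 ≈ 2.9532e+5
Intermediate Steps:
o(M) = 2/M
s(H) = -5/H
295285 - (o(-9)*161 + s(6)) = 295285 - ((2/(-9))*161 - 5/6) = 295285 - ((2*(-⅑))*161 - 5*⅙) = 295285 - (-2/9*161 - ⅚) = 295285 - (-322/9 - ⅚) = 295285 - 1*(-659/18) = 295285 + 659/18 = 5315789/18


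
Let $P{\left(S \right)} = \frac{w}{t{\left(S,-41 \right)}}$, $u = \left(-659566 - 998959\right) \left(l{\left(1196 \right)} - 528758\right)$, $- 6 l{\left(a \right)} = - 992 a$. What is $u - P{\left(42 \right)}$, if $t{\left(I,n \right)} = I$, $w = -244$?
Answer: $\frac{11529080636272}{21} \approx 5.49 \cdot 10^{11}$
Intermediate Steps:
$l{\left(a \right)} = \frac{496 a}{3}$ ($l{\left(a \right)} = - \frac{\left(-992\right) a}{6} = \frac{496 a}{3}$)
$u = \frac{1647011519450}{3}$ ($u = \left(-659566 - 998959\right) \left(\frac{496}{3} \cdot 1196 - 528758\right) = - 1658525 \left(\frac{593216}{3} - 528758\right) = \left(-1658525\right) \left(- \frac{993058}{3}\right) = \frac{1647011519450}{3} \approx 5.49 \cdot 10^{11}$)
$P{\left(S \right)} = - \frac{244}{S}$
$u - P{\left(42 \right)} = \frac{1647011519450}{3} - - \frac{244}{42} = \frac{1647011519450}{3} - \left(-244\right) \frac{1}{42} = \frac{1647011519450}{3} - - \frac{122}{21} = \frac{1647011519450}{3} + \frac{122}{21} = \frac{11529080636272}{21}$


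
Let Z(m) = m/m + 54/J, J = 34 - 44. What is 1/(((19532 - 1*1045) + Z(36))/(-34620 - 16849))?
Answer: -257345/92413 ≈ -2.7847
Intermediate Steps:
J = -10
Z(m) = -22/5 (Z(m) = m/m + 54/(-10) = 1 + 54*(-⅒) = 1 - 27/5 = -22/5)
1/(((19532 - 1*1045) + Z(36))/(-34620 - 16849)) = 1/(((19532 - 1*1045) - 22/5)/(-34620 - 16849)) = 1/(((19532 - 1045) - 22/5)/(-51469)) = 1/((18487 - 22/5)*(-1/51469)) = 1/((92413/5)*(-1/51469)) = 1/(-92413/257345) = -257345/92413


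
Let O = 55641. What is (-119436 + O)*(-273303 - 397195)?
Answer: 42774419910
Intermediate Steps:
(-119436 + O)*(-273303 - 397195) = (-119436 + 55641)*(-273303 - 397195) = -63795*(-670498) = 42774419910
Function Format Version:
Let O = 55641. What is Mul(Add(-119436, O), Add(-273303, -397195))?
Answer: 42774419910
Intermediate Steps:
Mul(Add(-119436, O), Add(-273303, -397195)) = Mul(Add(-119436, 55641), Add(-273303, -397195)) = Mul(-63795, -670498) = 42774419910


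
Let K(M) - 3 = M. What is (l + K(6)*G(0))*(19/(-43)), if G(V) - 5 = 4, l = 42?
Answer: -2337/43 ≈ -54.349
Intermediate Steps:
G(V) = 9 (G(V) = 5 + 4 = 9)
K(M) = 3 + M
(l + K(6)*G(0))*(19/(-43)) = (42 + (3 + 6)*9)*(19/(-43)) = (42 + 9*9)*(19*(-1/43)) = (42 + 81)*(-19/43) = 123*(-19/43) = -2337/43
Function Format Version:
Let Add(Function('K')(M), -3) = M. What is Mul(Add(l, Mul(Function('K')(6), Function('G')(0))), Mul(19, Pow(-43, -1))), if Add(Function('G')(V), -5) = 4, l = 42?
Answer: Rational(-2337, 43) ≈ -54.349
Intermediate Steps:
Function('G')(V) = 9 (Function('G')(V) = Add(5, 4) = 9)
Function('K')(M) = Add(3, M)
Mul(Add(l, Mul(Function('K')(6), Function('G')(0))), Mul(19, Pow(-43, -1))) = Mul(Add(42, Mul(Add(3, 6), 9)), Mul(19, Pow(-43, -1))) = Mul(Add(42, Mul(9, 9)), Mul(19, Rational(-1, 43))) = Mul(Add(42, 81), Rational(-19, 43)) = Mul(123, Rational(-19, 43)) = Rational(-2337, 43)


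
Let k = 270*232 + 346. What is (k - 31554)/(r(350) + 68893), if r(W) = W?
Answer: 31432/69243 ≈ 0.45394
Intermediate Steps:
k = 62986 (k = 62640 + 346 = 62986)
(k - 31554)/(r(350) + 68893) = (62986 - 31554)/(350 + 68893) = 31432/69243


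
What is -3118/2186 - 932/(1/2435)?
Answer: -2480477619/1093 ≈ -2.2694e+6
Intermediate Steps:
-3118/2186 - 932/(1/2435) = -3118*1/2186 - 932/1/2435 = -1559/1093 - 932*2435 = -1559/1093 - 2269420 = -2480477619/1093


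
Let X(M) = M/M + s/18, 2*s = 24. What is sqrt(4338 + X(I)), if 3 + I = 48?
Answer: sqrt(39057)/3 ≈ 65.876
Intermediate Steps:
s = 12 (s = (1/2)*24 = 12)
I = 45 (I = -3 + 48 = 45)
X(M) = 5/3 (X(M) = M/M + 12/18 = 1 + 12*(1/18) = 1 + 2/3 = 5/3)
sqrt(4338 + X(I)) = sqrt(4338 + 5/3) = sqrt(13019/3) = sqrt(39057)/3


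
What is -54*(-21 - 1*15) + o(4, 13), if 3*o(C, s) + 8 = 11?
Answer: 1945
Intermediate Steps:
o(C, s) = 1 (o(C, s) = -8/3 + (⅓)*11 = -8/3 + 11/3 = 1)
-54*(-21 - 1*15) + o(4, 13) = -54*(-21 - 1*15) + 1 = -54*(-21 - 15) + 1 = -54*(-36) + 1 = 1944 + 1 = 1945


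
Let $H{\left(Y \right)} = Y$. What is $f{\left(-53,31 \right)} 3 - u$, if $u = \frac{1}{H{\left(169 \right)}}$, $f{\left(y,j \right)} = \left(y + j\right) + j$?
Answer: $\frac{4562}{169} \approx 26.994$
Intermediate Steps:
$f{\left(y,j \right)} = y + 2 j$ ($f{\left(y,j \right)} = \left(j + y\right) + j = y + 2 j$)
$u = \frac{1}{169} \approx 0.0059172$
$f{\left(-53,31 \right)} 3 - u = \left(-53 + 2 \cdot 31\right) 3 - \frac{1}{169} = \left(-53 + 62\right) 3 - \frac{1}{169} = 9 \cdot 3 - \frac{1}{169} = 27 - \frac{1}{169} = \frac{4562}{169}$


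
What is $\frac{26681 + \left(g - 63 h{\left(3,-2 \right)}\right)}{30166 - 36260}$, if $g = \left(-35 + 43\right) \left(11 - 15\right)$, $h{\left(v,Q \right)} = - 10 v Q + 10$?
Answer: $- \frac{22239}{6094} \approx -3.6493$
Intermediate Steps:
$h{\left(v,Q \right)} = 10 - 10 Q v$ ($h{\left(v,Q \right)} = - 10 Q v + 10 = 10 - 10 Q v$)
$g = -32$ ($g = 8 \left(-4\right) = -32$)
$\frac{26681 + \left(g - 63 h{\left(3,-2 \right)}\right)}{30166 - 36260} = \frac{26681 - \left(32 + 63 \left(10 - \left(-20\right) 3\right)\right)}{30166 - 36260} = \frac{26681 - \left(32 + 63 \left(10 + 60\right)\right)}{-6094} = \left(26681 - 4442\right) \left(- \frac{1}{6094}\right) = 22239 \left(- \frac{1}{6094}\right) = - \frac{22239}{6094}$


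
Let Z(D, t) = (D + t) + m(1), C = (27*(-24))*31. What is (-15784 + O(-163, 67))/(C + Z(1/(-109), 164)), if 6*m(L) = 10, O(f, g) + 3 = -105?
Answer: 2598342/3257303 ≈ 0.79770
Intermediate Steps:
O(f, g) = -108 (O(f, g) = -3 - 105 = -108)
m(L) = 5/3 (m(L) = (⅙)*10 = 5/3)
C = -20088 (C = -648*31 = -20088)
Z(D, t) = 5/3 + D + t (Z(D, t) = (D + t) + 5/3 = 5/3 + D + t)
(-15784 + O(-163, 67))/(C + Z(1/(-109), 164)) = (-15784 - 108)/(-20088 + (5/3 + 1/(-109) + 164)) = -15892/(-20088 + (5/3 - 1/109 + 164)) = -15892/(-20088 + 54170/327) = -15892/(-6514606/327) = -15892*(-327/6514606) = 2598342/3257303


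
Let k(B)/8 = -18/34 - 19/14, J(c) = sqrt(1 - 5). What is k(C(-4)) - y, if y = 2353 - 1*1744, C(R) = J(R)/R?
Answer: -74267/119 ≈ -624.09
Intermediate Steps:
J(c) = 2*I (J(c) = sqrt(-4) = 2*I)
C(R) = 2*I/R (C(R) = (2*I)/R = 2*I/R)
y = 609 (y = 2353 - 1744 = 609)
k(B) = -1796/119 (k(B) = 8*(-18/34 - 19/14) = 8*(-18*1/34 - 19*1/14) = 8*(-9/17 - 19/14) = 8*(-449/238) = -1796/119)
k(C(-4)) - y = -1796/119 - 1*609 = -1796/119 - 609 = -74267/119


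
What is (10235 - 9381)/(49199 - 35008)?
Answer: 854/14191 ≈ 0.060179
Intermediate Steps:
(10235 - 9381)/(49199 - 35008) = 854/14191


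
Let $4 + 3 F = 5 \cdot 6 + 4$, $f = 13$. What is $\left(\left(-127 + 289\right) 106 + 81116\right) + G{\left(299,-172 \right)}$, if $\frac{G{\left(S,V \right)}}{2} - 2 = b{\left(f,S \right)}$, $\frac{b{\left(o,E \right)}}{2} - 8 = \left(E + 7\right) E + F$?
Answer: $464340$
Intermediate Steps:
$F = 10$ ($F = - \frac{4}{3} + \frac{5 \cdot 6 + 4}{3} = - \frac{4}{3} + \frac{30 + 4}{3} = - \frac{4}{3} + \frac{1}{3} \cdot 34 = - \frac{4}{3} + \frac{34}{3} = 10$)
$b{\left(o,E \right)} = 36 + 2 E \left(7 + E\right)$ ($b{\left(o,E \right)} = 16 + 2 \left(\left(E + 7\right) E + 10\right) = 16 + 2 \left(\left(7 + E\right) E + 10\right) = 16 + 2 \left(E \left(7 + E\right) + 10\right) = 16 + 2 \left(10 + E \left(7 + E\right)\right) = 16 + \left(20 + 2 E \left(7 + E\right)\right) = 36 + 2 E \left(7 + E\right)$)
$G{\left(S,V \right)} = 76 + 4 S^{2} + 28 S$ ($G{\left(S,V \right)} = 4 + 2 \left(36 + 2 S^{2} + 14 S\right) = 4 + \left(72 + 4 S^{2} + 28 S\right) = 76 + 4 S^{2} + 28 S$)
$\left(\left(-127 + 289\right) 106 + 81116\right) + G{\left(299,-172 \right)} = \left(\left(-127 + 289\right) 106 + 81116\right) + \left(76 + 4 \cdot 299^{2} + 28 \cdot 299\right) = \left(162 \cdot 106 + 81116\right) + \left(76 + 4 \cdot 89401 + 8372\right) = \left(17172 + 81116\right) + \left(76 + 357604 + 8372\right) = 98288 + 366052 = 464340$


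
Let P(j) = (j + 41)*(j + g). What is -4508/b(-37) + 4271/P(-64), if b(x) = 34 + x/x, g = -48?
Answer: -1637589/12880 ≈ -127.14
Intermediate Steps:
b(x) = 35 (b(x) = 34 + 1 = 35)
P(j) = (-48 + j)*(41 + j) (P(j) = (j + 41)*(j - 48) = (41 + j)*(-48 + j) = (-48 + j)*(41 + j))
-4508/b(-37) + 4271/P(-64) = -4508/35 + 4271/(-1968 + (-64)**2 - 7*(-64)) = -4508*1/35 + 4271/(-1968 + 4096 + 448) = -644/5 + 4271/2576 = -1637589/12880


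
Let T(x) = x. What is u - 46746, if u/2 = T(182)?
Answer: -46382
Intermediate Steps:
u = 364 (u = 2*182 = 364)
u - 46746 = 364 - 46746 = -46382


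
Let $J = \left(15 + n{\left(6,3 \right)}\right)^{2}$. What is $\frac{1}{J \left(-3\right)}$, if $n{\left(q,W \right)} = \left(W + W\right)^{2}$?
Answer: $- \frac{1}{7803} \approx -0.00012816$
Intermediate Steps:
$n{\left(q,W \right)} = 4 W^{2}$ ($n{\left(q,W \right)} = \left(2 W\right)^{2} = 4 W^{2}$)
$J = 2601$ ($J = \left(15 + 4 \cdot 3^{2}\right)^{2} = \left(15 + 4 \cdot 9\right)^{2} = \left(15 + 36\right)^{2} = 51^{2} = 2601$)
$\frac{1}{J \left(-3\right)} = \frac{1}{2601 \left(-3\right)} = \frac{1}{-7803} = - \frac{1}{7803}$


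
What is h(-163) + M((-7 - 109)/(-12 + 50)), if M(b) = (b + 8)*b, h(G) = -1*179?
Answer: -70071/361 ≈ -194.10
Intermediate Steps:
h(G) = -179
M(b) = b*(8 + b) (M(b) = (8 + b)*b = b*(8 + b))
h(-163) + M((-7 - 109)/(-12 + 50)) = -179 + ((-7 - 109)/(-12 + 50))*(8 + (-7 - 109)/(-12 + 50)) = -179 + (-116/38)*(8 - 116/38) = -179 + (-116*1/38)*(8 - 116*1/38) = -179 - 58*(8 - 58/19)/19 = -179 - 58/19*94/19 = -179 - 5452/361 = -70071/361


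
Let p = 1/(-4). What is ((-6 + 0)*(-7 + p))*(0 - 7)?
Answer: -609/2 ≈ -304.50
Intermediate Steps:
p = -¼ ≈ -0.25000
((-6 + 0)*(-7 + p))*(0 - 7) = ((-6 + 0)*(-7 - ¼))*(0 - 7) = -6*(-29/4)*(-7) = (87/2)*(-7) = -609/2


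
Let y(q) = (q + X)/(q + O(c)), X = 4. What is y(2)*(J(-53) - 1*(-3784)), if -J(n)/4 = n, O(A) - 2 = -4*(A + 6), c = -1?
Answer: -2997/2 ≈ -1498.5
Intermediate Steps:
O(A) = -22 - 4*A (O(A) = 2 - 4*(A + 6) = 2 - 4*(6 + A) = 2 + (-24 - 4*A) = -22 - 4*A)
y(q) = (4 + q)/(-18 + q) (y(q) = (q + 4)/(q + (-22 - 4*(-1))) = (4 + q)/(q + (-22 + 4)) = (4 + q)/(q - 18) = (4 + q)/(-18 + q))
J(n) = -4*n
y(2)*(J(-53) - 1*(-3784)) = ((4 + 2)/(-18 + 2))*(-4*(-53) - 1*(-3784)) = (6/(-16))*(212 + 3784) = -1/16*6*3996 = -3/8*3996 = -2997/2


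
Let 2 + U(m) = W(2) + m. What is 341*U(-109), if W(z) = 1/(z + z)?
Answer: -151063/4 ≈ -37766.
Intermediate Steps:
W(z) = 1/(2*z)
U(m) = -7/4 + m (U(m) = -2 + ((1/2)/2 + m) = -2 + ((1/2)*(1/2) + m) = -2 + (1/4 + m) = -7/4 + m)
341*U(-109) = 341*(-7/4 - 109) = 341*(-443/4) = -151063/4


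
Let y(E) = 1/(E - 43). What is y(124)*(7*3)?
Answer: 7/27 ≈ 0.25926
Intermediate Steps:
y(E) = 1/(-43 + E)
y(124)*(7*3) = (7*3)/(-43 + 124) = 21/81 = (1/81)*21 = 7/27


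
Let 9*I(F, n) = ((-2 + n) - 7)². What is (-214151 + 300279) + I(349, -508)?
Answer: 1042441/9 ≈ 1.1583e+5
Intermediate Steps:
I(F, n) = (-9 + n)²/9 (I(F, n) = ((-2 + n) - 7)²/9 = (-9 + n)²/9)
(-214151 + 300279) + I(349, -508) = (-214151 + 300279) + (-9 - 508)²/9 = 86128 + (⅑)*(-517)² = 86128 + (⅑)*267289 = 86128 + 267289/9 = 1042441/9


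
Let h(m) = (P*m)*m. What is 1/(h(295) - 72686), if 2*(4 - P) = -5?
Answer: 2/985953 ≈ 2.0285e-6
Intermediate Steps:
P = 13/2 (P = 4 - ½*(-5) = 4 + 5/2 = 13/2 ≈ 6.5000)
h(m) = 13*m²/2 (h(m) = (13*m/2)*m = 13*m²/2)
1/(h(295) - 72686) = 1/((13/2)*295² - 72686) = 1/((13/2)*87025 - 72686) = 1/(1131325/2 - 72686) = 1/(985953/2) = 2/985953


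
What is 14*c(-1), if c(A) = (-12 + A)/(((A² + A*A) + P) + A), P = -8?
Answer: 26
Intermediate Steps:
c(A) = (-12 + A)/(-8 + A + 2*A²) (c(A) = (-12 + A)/(((A² + A*A) - 8) + A) = (-12 + A)/(((A² + A²) - 8) + A) = (-12 + A)/((2*A² - 8) + A) = (-12 + A)/((-8 + 2*A²) + A) = (-12 + A)/(-8 + A + 2*A²))
14*c(-1) = 14*((-12 - 1)/(-8 - 1 + 2*(-1)²)) = 14*(-13/(-8 - 1 + 2*1)) = 14*(-13/(-8 - 1 + 2)) = 14*(-13/(-7)) = 14*(-⅐*(-13)) = 14*(13/7) = 26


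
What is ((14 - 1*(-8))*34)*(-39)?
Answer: -29172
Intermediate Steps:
((14 - 1*(-8))*34)*(-39) = ((14 + 8)*34)*(-39) = (22*34)*(-39) = 748*(-39) = -29172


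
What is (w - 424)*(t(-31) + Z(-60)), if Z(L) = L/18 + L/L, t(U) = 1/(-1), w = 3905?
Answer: -34810/3 ≈ -11603.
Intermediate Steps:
t(U) = -1
Z(L) = 1 + L/18 (Z(L) = L*(1/18) + 1 = L/18 + 1 = 1 + L/18)
(w - 424)*(t(-31) + Z(-60)) = (3905 - 424)*(-1 + (1 + (1/18)*(-60))) = 3481*(-1 + (1 - 10/3)) = 3481*(-1 - 7/3) = 3481*(-10/3) = -34810/3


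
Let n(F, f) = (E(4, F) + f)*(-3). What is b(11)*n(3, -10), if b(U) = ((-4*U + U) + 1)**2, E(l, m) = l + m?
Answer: 9216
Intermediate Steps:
n(F, f) = -12 - 3*F - 3*f (n(F, f) = ((4 + F) + f)*(-3) = (4 + F + f)*(-3) = -12 - 3*F - 3*f)
b(U) = (1 - 3*U)**2 (b(U) = (-3*U + 1)**2 = (1 - 3*U)**2)
b(11)*n(3, -10) = (-1 + 3*11)**2*(-12 - 3*3 - 3*(-10)) = (-1 + 33)**2*(-12 - 9 + 30) = 32**2*9 = 1024*9 = 9216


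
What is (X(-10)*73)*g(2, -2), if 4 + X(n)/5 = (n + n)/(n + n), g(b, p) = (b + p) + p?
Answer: 2190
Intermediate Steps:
g(b, p) = b + 2*p
X(n) = -15 (X(n) = -20 + 5*((n + n)/(n + n)) = -20 + 5*((2*n)/((2*n))) = -20 + 5*((2*n)*(1/(2*n))) = -20 + 5*1 = -20 + 5 = -15)
(X(-10)*73)*g(2, -2) = (-15*73)*(2 + 2*(-2)) = -1095*(2 - 4) = -1095*(-2) = 2190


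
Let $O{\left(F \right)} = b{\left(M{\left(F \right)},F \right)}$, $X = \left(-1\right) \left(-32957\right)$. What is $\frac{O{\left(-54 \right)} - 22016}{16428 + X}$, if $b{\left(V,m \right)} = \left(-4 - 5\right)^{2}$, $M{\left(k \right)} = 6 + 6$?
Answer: $- \frac{4387}{9877} \approx -0.44416$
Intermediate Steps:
$M{\left(k \right)} = 12$
$X = 32957$
$b{\left(V,m \right)} = 81$ ($b{\left(V,m \right)} = \left(-9\right)^{2} = 81$)
$O{\left(F \right)} = 81$
$\frac{O{\left(-54 \right)} - 22016}{16428 + X} = \frac{81 - 22016}{16428 + 32957} = - \frac{21935}{49385} = \left(-21935\right) \frac{1}{49385} = - \frac{4387}{9877}$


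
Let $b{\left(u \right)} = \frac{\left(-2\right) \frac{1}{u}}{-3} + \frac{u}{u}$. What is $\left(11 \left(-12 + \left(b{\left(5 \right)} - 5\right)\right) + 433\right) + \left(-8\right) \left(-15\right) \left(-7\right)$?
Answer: $- \frac{8723}{15} \approx -581.53$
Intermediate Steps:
$b{\left(u \right)} = 1 + \frac{2}{3 u}$ ($b{\left(u \right)} = - \frac{2}{u} \left(- \frac{1}{3}\right) + 1 = \frac{2}{3 u} + 1 = 1 + \frac{2}{3 u}$)
$\left(11 \left(-12 + \left(b{\left(5 \right)} - 5\right)\right) + 433\right) + \left(-8\right) \left(-15\right) \left(-7\right) = \left(11 \left(-12 - \left(5 - \frac{\frac{2}{3} + 5}{5}\right)\right) + 433\right) + \left(-8\right) \left(-15\right) \left(-7\right) = \left(11 \left(-12 + \left(\frac{1}{5} \cdot \frac{17}{3} - 5\right)\right) + 433\right) + 120 \left(-7\right) = \left(11 \left(-12 + \left(\frac{17}{15} - 5\right)\right) + 433\right) - 840 = \left(11 \left(-12 - \frac{58}{15}\right) + 433\right) - 840 = \left(11 \left(- \frac{238}{15}\right) + 433\right) - 840 = \left(- \frac{2618}{15} + 433\right) - 840 = \frac{3877}{15} - 840 = - \frac{8723}{15}$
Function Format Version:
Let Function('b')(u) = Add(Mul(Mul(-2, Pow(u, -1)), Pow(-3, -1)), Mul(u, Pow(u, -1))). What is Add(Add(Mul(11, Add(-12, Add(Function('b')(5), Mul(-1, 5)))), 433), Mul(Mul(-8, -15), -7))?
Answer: Rational(-8723, 15) ≈ -581.53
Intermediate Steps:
Function('b')(u) = Add(1, Mul(Rational(2, 3), Pow(u, -1))) (Function('b')(u) = Add(Mul(Mul(-2, Pow(u, -1)), Rational(-1, 3)), 1) = Add(Mul(Rational(2, 3), Pow(u, -1)), 1) = Add(1, Mul(Rational(2, 3), Pow(u, -1))))
Add(Add(Mul(11, Add(-12, Add(Function('b')(5), Mul(-1, 5)))), 433), Mul(Mul(-8, -15), -7)) = Add(Add(Mul(11, Add(-12, Add(Mul(Pow(5, -1), Add(Rational(2, 3), 5)), Mul(-1, 5)))), 433), Mul(Mul(-8, -15), -7)) = Add(Add(Mul(11, Add(-12, Add(Mul(Rational(1, 5), Rational(17, 3)), -5))), 433), Mul(120, -7)) = Add(Add(Mul(11, Add(-12, Add(Rational(17, 15), -5))), 433), -840) = Add(Add(Mul(11, Add(-12, Rational(-58, 15))), 433), -840) = Add(Add(Mul(11, Rational(-238, 15)), 433), -840) = Add(Add(Rational(-2618, 15), 433), -840) = Add(Rational(3877, 15), -840) = Rational(-8723, 15)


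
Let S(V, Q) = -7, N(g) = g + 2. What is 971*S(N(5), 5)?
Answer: -6797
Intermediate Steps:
N(g) = 2 + g
971*S(N(5), 5) = 971*(-7) = -6797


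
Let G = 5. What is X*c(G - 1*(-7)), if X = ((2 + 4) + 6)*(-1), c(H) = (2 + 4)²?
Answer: -432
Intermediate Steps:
c(H) = 36 (c(H) = 6² = 36)
X = -12 (X = (6 + 6)*(-1) = 12*(-1) = -12)
X*c(G - 1*(-7)) = -12*36 = -432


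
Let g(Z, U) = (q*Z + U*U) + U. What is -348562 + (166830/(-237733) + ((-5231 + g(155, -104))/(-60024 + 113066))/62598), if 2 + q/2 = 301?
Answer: -275138099434043547673/789350375336028 ≈ -3.4856e+5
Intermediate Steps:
q = 598 (q = -4 + 2*301 = -4 + 602 = 598)
g(Z, U) = U + U**2 + 598*Z (g(Z, U) = (598*Z + U*U) + U = (598*Z + U**2) + U = (U**2 + 598*Z) + U = U + U**2 + 598*Z)
-348562 + (166830/(-237733) + ((-5231 + g(155, -104))/(-60024 + 113066))/62598) = -348562 + (166830/(-237733) + ((-5231 + (-104 + (-104)**2 + 598*155))/(-60024 + 113066))/62598) = -348562 + (166830*(-1/237733) + ((-5231 + (-104 + 10816 + 92690))/53042)*(1/62598)) = -348562 + (-166830/237733 + ((-5231 + 103402)*(1/53042))*(1/62598)) = -348562 + (-166830/237733 + (98171*(1/53042))*(1/62598)) = -348562 + (-166830/237733 + (98171/53042)*(1/62598)) = -348562 + (-166830/237733 + 98171/3320323116) = -348562 - 553906166955937/789350375336028 = -275138099434043547673/789350375336028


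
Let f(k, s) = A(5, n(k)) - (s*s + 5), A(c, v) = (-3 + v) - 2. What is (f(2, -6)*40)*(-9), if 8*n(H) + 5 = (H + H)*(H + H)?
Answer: 16065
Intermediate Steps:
n(H) = -5/8 + H²/2 (n(H) = -5/8 + ((H + H)*(H + H))/8 = -5/8 + ((2*H)*(2*H))/8 = -5/8 + (4*H²)/8 = -5/8 + H²/2)
A(c, v) = -5 + v
f(k, s) = -85/8 + k²/2 - s² (f(k, s) = (-5 + (-5/8 + k²/2)) - (s*s + 5) = (-45/8 + k²/2) - (s² + 5) = (-45/8 + k²/2) - (5 + s²) = (-45/8 + k²/2) + (-5 - s²) = -85/8 + k²/2 - s²)
(f(2, -6)*40)*(-9) = ((-85/8 + (½)*2² - 1*(-6)²)*40)*(-9) = ((-85/8 + (½)*4 - 1*36)*40)*(-9) = ((-85/8 + 2 - 36)*40)*(-9) = -357/8*40*(-9) = -1785*(-9) = 16065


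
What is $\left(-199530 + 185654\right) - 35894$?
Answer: $-49770$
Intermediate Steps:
$\left(-199530 + 185654\right) - 35894 = -13876 - 35894 = -49770$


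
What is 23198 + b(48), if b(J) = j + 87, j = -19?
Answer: 23266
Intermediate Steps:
b(J) = 68 (b(J) = -19 + 87 = 68)
23198 + b(48) = 23198 + 68 = 23266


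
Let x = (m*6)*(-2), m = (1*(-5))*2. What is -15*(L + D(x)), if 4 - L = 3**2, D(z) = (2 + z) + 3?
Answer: -1800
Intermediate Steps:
m = -10 (m = -5*2 = -10)
x = 120 (x = -10*6*(-2) = -60*(-2) = 120)
D(z) = 5 + z
L = -5 (L = 4 - 1*3**2 = 4 - 1*9 = 4 - 9 = -5)
-15*(L + D(x)) = -15*(-5 + (5 + 120)) = -15*(-5 + 125) = -15*120 = -1800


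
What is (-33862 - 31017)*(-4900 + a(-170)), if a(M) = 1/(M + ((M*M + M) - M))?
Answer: 9133470918121/28730 ≈ 3.1791e+8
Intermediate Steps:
a(M) = 1/(M + M**2) (a(M) = 1/(M + ((M**2 + M) - M)) = 1/(M + ((M + M**2) - M)) = 1/(M + M**2))
(-33862 - 31017)*(-4900 + a(-170)) = (-33862 - 31017)*(-4900 + 1/((-170)*(1 - 170))) = -64879*(-4900 - 1/170/(-169)) = -64879*(-4900 - 1/170*(-1/169)) = -64879*(-4900 + 1/28730) = -64879*(-140776999/28730) = 9133470918121/28730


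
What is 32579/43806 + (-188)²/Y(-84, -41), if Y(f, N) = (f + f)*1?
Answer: -3061123/14602 ≈ -209.64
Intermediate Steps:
Y(f, N) = 2*f (Y(f, N) = (2*f)*1 = 2*f)
32579/43806 + (-188)²/Y(-84, -41) = 32579/43806 + (-188)²/((2*(-84))) = 32579*(1/43806) + 35344/(-168) = 32579/43806 + 35344*(-1/168) = 32579/43806 - 4418/21 = -3061123/14602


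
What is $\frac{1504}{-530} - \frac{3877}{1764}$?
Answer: $- \frac{2353933}{467460} \approx -5.0356$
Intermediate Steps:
$\frac{1504}{-530} - \frac{3877}{1764} = 1504 \left(- \frac{1}{530}\right) - \frac{3877}{1764} = - \frac{752}{265} - \frac{3877}{1764} = - \frac{2353933}{467460}$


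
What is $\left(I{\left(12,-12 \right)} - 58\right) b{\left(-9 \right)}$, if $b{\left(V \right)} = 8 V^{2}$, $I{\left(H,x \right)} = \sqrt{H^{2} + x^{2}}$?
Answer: $-37584 + 7776 \sqrt{2} \approx -26587.0$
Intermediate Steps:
$\left(I{\left(12,-12 \right)} - 58\right) b{\left(-9 \right)} = \left(\sqrt{12^{2} + \left(-12\right)^{2}} - 58\right) 8 \left(-9\right)^{2} = \left(\sqrt{144 + 144} - 58\right) 8 \cdot 81 = \left(\sqrt{288} - 58\right) 648 = \left(12 \sqrt{2} - 58\right) 648 = \left(-58 + 12 \sqrt{2}\right) 648 = -37584 + 7776 \sqrt{2}$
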